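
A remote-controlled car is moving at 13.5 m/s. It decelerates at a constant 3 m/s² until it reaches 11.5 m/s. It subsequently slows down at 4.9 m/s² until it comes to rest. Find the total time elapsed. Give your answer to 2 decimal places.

Phase 1 (decelerating): v₀ = 13.5 m/s, a = -3 m/s².
v = v₀ + at → t = (11.5 − 13.5) / -3 = 0.667 s
v² = v₀² + 2aΔx → Δx = (11.5² − 13.5²)/(2·-3) = 8.33 m

Phase 2 (decelerating): v₀ = 11.5 m/s, a = -4.9 m/s².
v = v₀ + at → t = (0 − 11.5) / -4.9 = 2.35 s
v² = v₀² + 2aΔx → Δx = (0² − 11.5²)/(2·-4.9) = 13.5 m
Total time = 0.667 + 2.35 = 3.01 s

3.01 s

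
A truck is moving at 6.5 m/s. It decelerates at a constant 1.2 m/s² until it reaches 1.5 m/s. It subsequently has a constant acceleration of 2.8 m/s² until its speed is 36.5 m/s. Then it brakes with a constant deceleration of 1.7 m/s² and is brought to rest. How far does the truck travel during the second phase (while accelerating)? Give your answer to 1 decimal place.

Phase 1 (decelerating): v₀ = 6.50 m/s, a = -1.2 m/s².
v = v₀ + at → t = (1.5 − 6.50) / -1.2 = 4.17 s
v² = v₀² + 2aΔx → Δx = (1.5² − 6.50²)/(2·-1.2) = 16.7 m

Phase 2 (accelerating): v₀ = 1.50 m/s, a = 2.8 m/s².
v = v₀ + at → t = (36.5 − 1.50) / 2.8 = 12.5 s
v² = v₀² + 2aΔx → Δx = (36.5² − 1.50²)/(2·2.8) = 238 m
Distance in phase 2 = 238 m

237.5 m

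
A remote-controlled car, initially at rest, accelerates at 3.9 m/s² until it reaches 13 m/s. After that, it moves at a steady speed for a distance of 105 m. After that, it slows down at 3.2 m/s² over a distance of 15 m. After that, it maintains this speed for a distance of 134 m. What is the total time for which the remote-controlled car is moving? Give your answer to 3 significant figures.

Phase 1 (accelerating): v₀ = 0 m/s, a = 3.9 m/s².
v = v₀ + at → t = (13 − 0) / 3.9 = 3.33 s
v² = v₀² + 2aΔx → Δx = (13² − 0²)/(2·3.9) = 21.7 m

Phase 2 (constant speed): v₀ = 13.0 m/s, a = 0 m/s².
Constant speed: t = d/v = 105/13.0 = 8.08 s

Phase 3 (decelerating): v₀ = 13.0 m/s, a = -3.2 m/s².
v² = v₀² + 2aΔx = 13.0² + 2·-3.2·15 = 73.0 → v = 8.54 m/s
t = (v − v₀)/a = (8.54 − 13.0)/-3.2 = 1.39 s

Phase 4 (constant speed): v₀ = 8.54 m/s, a = 0 m/s².
Constant speed: t = d/v = 134/8.54 = 15.7 s
Total time = 3.33 + 8.08 + 1.39 + 15.7 = 28.5 s

28.5 s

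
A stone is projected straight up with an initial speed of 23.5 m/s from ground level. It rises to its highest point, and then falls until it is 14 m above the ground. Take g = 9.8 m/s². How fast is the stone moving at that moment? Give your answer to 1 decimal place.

Phase 1 (rising): v₀ = 23.5 m/s, a = -9.8 m/s².
v = v₀ + at → t = (0 − 23.5) / -9.8 = 2.40 s
v² = v₀² + 2aΔx → Δx = (0² − 23.5²)/(2·-9.8) = 28.2 m

Phase 2 (falling): v₀ = 0 m/s, a = -9.8 m/s².
Falls 14.2 m from rest: t = √(2·14.2/9.8) = 1.70 s; v = g·t = 16.7 m/s.
Final speed = 16.7 m/s

16.7 m/s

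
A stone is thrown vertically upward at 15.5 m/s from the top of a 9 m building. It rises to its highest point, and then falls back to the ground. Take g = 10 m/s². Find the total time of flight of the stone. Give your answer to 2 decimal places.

3.60 s

Phase 1 (rising): v₀ = 15.5 m/s, a = -10 m/s².
v = v₀ + at → t = (0 − 15.5) / -10 = 1.55 s
v² = v₀² + 2aΔx → Δx = (0² − 15.5²)/(2·-10) = 12.0 m

Phase 2 (falling): v₀ = 0 m/s, a = -10 m/s².
Falls 21.0 m from rest: t = √(2·21.0/10) = 2.05 s; v = g·t = 20.5 m/s.
Total time = 1.55 + 2.05 = 3.60 s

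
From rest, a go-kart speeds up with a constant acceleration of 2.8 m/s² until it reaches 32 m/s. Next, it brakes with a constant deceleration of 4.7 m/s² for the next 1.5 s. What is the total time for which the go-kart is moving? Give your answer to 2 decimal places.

Phase 1 (accelerating): v₀ = 0 m/s, a = 2.8 m/s².
v = v₀ + at → t = (32 − 0) / 2.8 = 11.4 s
v² = v₀² + 2aΔx → Δx = (32² − 0²)/(2·2.8) = 183 m

Phase 2 (decelerating): v₀ = 32.0 m/s, a = -4.7 m/s².
v = v₀ + at = 32.0 + (-4.7)(1.5) = 24.9 m/s
Δx = v₀t + ½at² = 32.0·1.5 + 0.5·-4.7·1.5² = 42.7 m
Total time = 11.4 + 1.50 = 12.9 s

12.93 s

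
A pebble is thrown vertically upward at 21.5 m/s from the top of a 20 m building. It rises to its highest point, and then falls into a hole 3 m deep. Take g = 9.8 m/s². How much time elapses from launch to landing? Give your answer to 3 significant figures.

5.28 s

Phase 1 (rising): v₀ = 21.5 m/s, a = -9.8 m/s².
v = v₀ + at → t = (0 − 21.5) / -9.8 = 2.19 s
v² = v₀² + 2aΔx → Δx = (0² − 21.5²)/(2·-9.8) = 23.6 m

Phase 2 (falling): v₀ = 0 m/s, a = -9.8 m/s².
Falls 46.6 m from rest: t = √(2·46.6/9.8) = 3.08 s; v = g·t = 30.2 m/s.
Total time = 2.19 + 3.08 = 5.28 s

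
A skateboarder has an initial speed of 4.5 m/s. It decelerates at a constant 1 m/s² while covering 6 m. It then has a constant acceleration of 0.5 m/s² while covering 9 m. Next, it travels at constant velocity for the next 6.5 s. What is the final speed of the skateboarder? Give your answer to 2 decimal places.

Phase 1 (decelerating): v₀ = 4.50 m/s, a = -1 m/s².
v² = v₀² + 2aΔx = 4.50² + 2·-1·6 = 8.25 → v = 2.87 m/s
t = (v − v₀)/a = (2.87 − 4.50)/-1 = 1.63 s

Phase 2 (accelerating): v₀ = 2.87 m/s, a = 0.5 m/s².
v² = v₀² + 2aΔx = 2.87² + 2·0.5·9 = 17.2 → v = 4.15 m/s
t = (v − v₀)/a = (4.15 − 2.87)/0.5 = 2.56 s

Phase 3 (constant speed): v₀ = 4.15 m/s, a = 0 m/s².
v = v₀ + at = 4.15 + (0)(6.5) = 4.15 m/s
Δx = v₀t + ½at² = 4.15·6.5 + 0.5·0·6.5² = 27.0 m
Final speed = 4.15 m/s

4.15 m/s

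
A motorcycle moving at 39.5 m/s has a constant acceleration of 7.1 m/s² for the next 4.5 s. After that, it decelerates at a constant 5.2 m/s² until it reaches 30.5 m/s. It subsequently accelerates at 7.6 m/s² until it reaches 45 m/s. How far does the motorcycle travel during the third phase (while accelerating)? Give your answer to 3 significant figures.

Phase 1 (accelerating): v₀ = 39.5 m/s, a = 7.1 m/s².
v = v₀ + at = 39.5 + (7.1)(4.5) = 71.5 m/s
Δx = v₀t + ½at² = 39.5·4.5 + 0.5·7.1·4.5² = 250 m

Phase 2 (decelerating): v₀ = 71.5 m/s, a = -5.2 m/s².
v = v₀ + at → t = (30.5 − 71.5) / -5.2 = 7.88 s
v² = v₀² + 2aΔx → Δx = (30.5² − 71.5²)/(2·-5.2) = 401 m

Phase 3 (accelerating): v₀ = 30.5 m/s, a = 7.6 m/s².
v = v₀ + at → t = (45 − 30.5) / 7.6 = 1.91 s
v² = v₀² + 2aΔx → Δx = (45² − 30.5²)/(2·7.6) = 72.0 m
Distance in phase 3 = 72.0 m

72.0 m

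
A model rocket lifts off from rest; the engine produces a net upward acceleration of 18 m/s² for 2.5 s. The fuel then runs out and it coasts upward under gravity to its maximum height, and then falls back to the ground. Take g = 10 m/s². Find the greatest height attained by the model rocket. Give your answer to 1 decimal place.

157.5 m

Phase 1 (powered ascent): v₀ = 0 m/s, a = 18 m/s².
v = v₀ + at = 0 + (18)(2.5) = 45.0 m/s
Δx = v₀t + ½at² = 0·2.5 + 0.5·18·2.5² = 56.2 m

Phase 2 (coasting upward): v₀ = 45.0 m/s, a = -10 m/s².
v = v₀ + at → t = (0 − 45.0) / -10 = 4.50 s
v² = v₀² + 2aΔx → Δx = (0² − 45.0²)/(2·-10) = 101 m
Maximum height = 56.2 + 101 = 158 m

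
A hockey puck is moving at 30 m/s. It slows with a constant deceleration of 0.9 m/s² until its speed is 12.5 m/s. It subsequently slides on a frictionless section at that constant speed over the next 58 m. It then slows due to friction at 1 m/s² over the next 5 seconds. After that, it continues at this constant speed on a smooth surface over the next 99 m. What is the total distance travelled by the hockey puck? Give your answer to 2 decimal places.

620.19 m

Phase 1 (decelerating): v₀ = 30.0 m/s, a = -0.9 m/s².
v = v₀ + at → t = (12.5 − 30.0) / -0.9 = 19.4 s
v² = v₀² + 2aΔx → Δx = (12.5² − 30.0²)/(2·-0.9) = 413 m

Phase 2 (constant speed): v₀ = 12.5 m/s, a = 0 m/s².
Constant speed: t = d/v = 58/12.5 = 4.64 s

Phase 3 (decelerating): v₀ = 12.5 m/s, a = -1 m/s².
v = v₀ + at = 12.5 + (-1)(5) = 7.50 m/s
Δx = v₀t + ½at² = 12.5·5 + 0.5·-1·5² = 50.0 m

Phase 4 (constant speed): v₀ = 7.50 m/s, a = 0 m/s².
Constant speed: t = d/v = 99/7.50 = 13.2 s
Total distance = 413 + 58.0 + 50.0 + 99.0 = 620 m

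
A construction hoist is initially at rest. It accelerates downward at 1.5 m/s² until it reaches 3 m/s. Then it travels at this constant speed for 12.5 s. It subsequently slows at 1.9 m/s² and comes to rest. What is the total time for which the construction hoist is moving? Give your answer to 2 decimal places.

Phase 1 (accelerating): v₀ = 0 m/s, a = 1.5 m/s².
v = v₀ + at → t = (3 − 0) / 1.5 = 2.00 s
v² = v₀² + 2aΔx → Δx = (3² − 0²)/(2·1.5) = 3.00 m

Phase 2 (constant speed): v₀ = 3.00 m/s, a = 0 m/s².
v = v₀ + at = 3.00 + (0)(12.5) = 3.00 m/s
Δx = v₀t + ½at² = 3.00·12.5 + 0.5·0·12.5² = 37.5 m

Phase 3 (decelerating): v₀ = 3.00 m/s, a = -1.9 m/s².
v = v₀ + at → t = (0 − 3.00) / -1.9 = 1.58 s
v² = v₀² + 2aΔx → Δx = (0² − 3.00²)/(2·-1.9) = 2.37 m
Total time = 2.00 + 12.5 + 1.58 = 16.1 s

16.08 s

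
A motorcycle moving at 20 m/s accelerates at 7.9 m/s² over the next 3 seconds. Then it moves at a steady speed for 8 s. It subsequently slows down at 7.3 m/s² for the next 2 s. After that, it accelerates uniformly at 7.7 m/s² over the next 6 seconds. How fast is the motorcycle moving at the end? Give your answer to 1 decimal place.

Phase 1 (accelerating): v₀ = 20.0 m/s, a = 7.9 m/s².
v = v₀ + at = 20.0 + (7.9)(3) = 43.7 m/s
Δx = v₀t + ½at² = 20.0·3 + 0.5·7.9·3² = 95.6 m

Phase 2 (constant speed): v₀ = 43.7 m/s, a = 0 m/s².
v = v₀ + at = 43.7 + (0)(8) = 43.7 m/s
Δx = v₀t + ½at² = 43.7·8 + 0.5·0·8² = 350 m

Phase 3 (decelerating): v₀ = 43.7 m/s, a = -7.3 m/s².
v = v₀ + at = 43.7 + (-7.3)(2) = 29.1 m/s
Δx = v₀t + ½at² = 43.7·2 + 0.5·-7.3·2² = 72.8 m

Phase 4 (accelerating): v₀ = 29.1 m/s, a = 7.7 m/s².
v = v₀ + at = 29.1 + (7.7)(6) = 75.3 m/s
Δx = v₀t + ½at² = 29.1·6 + 0.5·7.7·6² = 313 m
Final speed = 75.3 m/s

75.3 m/s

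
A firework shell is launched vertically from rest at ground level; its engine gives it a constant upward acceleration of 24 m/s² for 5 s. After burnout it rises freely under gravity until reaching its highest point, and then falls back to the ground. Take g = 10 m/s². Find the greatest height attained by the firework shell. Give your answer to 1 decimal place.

Phase 1 (powered ascent): v₀ = 0 m/s, a = 24 m/s².
v = v₀ + at = 0 + (24)(5) = 120 m/s
Δx = v₀t + ½at² = 0·5 + 0.5·24·5² = 300 m

Phase 2 (coasting upward): v₀ = 120 m/s, a = -10 m/s².
v = v₀ + at → t = (0 − 120) / -10 = 12.0 s
v² = v₀² + 2aΔx → Δx = (0² − 120²)/(2·-10) = 720 m
Maximum height = 300 + 720 = 1020 m

1020.0 m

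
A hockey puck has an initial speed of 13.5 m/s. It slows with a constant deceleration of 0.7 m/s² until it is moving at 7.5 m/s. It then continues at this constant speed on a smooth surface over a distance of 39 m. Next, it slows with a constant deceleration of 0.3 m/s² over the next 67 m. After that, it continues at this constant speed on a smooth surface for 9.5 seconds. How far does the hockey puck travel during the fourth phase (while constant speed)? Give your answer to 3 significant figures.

Phase 1 (decelerating): v₀ = 13.5 m/s, a = -0.7 m/s².
v = v₀ + at → t = (7.5 − 13.5) / -0.7 = 8.57 s
v² = v₀² + 2aΔx → Δx = (7.5² − 13.5²)/(2·-0.7) = 90.0 m

Phase 2 (constant speed): v₀ = 7.50 m/s, a = 0 m/s².
Constant speed: t = d/v = 39/7.50 = 5.20 s

Phase 3 (decelerating): v₀ = 7.50 m/s, a = -0.3 m/s².
v² = v₀² + 2aΔx = 7.50² + 2·-0.3·67 = 16.1 → v = 4.01 m/s
t = (v − v₀)/a = (4.01 − 7.50)/-0.3 = 11.6 s

Phase 4 (constant speed): v₀ = 4.01 m/s, a = 0 m/s².
v = v₀ + at = 4.01 + (0)(9.5) = 4.01 m/s
Δx = v₀t + ½at² = 4.01·9.5 + 0.5·0·9.5² = 38.1 m
Distance in phase 4 = 38.1 m

38.1 m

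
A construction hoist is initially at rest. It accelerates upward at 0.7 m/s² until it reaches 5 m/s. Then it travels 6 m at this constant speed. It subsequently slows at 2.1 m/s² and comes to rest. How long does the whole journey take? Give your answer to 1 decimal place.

Phase 1 (accelerating): v₀ = 0 m/s, a = 0.7 m/s².
v = v₀ + at → t = (5 − 0) / 0.7 = 7.14 s
v² = v₀² + 2aΔx → Δx = (5² − 0²)/(2·0.7) = 17.9 m

Phase 2 (constant speed): v₀ = 5.00 m/s, a = 0 m/s².
Constant speed: t = d/v = 6/5.00 = 1.20 s

Phase 3 (decelerating): v₀ = 5.00 m/s, a = -2.1 m/s².
v = v₀ + at → t = (0 − 5.00) / -2.1 = 2.38 s
v² = v₀² + 2aΔx → Δx = (0² − 5.00²)/(2·-2.1) = 5.95 m
Total time = 7.14 + 1.20 + 2.38 = 10.7 s

10.7 s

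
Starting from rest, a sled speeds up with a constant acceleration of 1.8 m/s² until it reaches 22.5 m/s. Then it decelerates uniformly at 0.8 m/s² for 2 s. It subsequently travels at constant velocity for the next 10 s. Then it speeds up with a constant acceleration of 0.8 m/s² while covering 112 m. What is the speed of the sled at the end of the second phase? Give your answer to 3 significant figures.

20.9 m/s

Phase 1 (accelerating): v₀ = 0 m/s, a = 1.8 m/s².
v = v₀ + at → t = (22.5 − 0) / 1.8 = 12.5 s
v² = v₀² + 2aΔx → Δx = (22.5² − 0²)/(2·1.8) = 141 m

Phase 2 (decelerating): v₀ = 22.5 m/s, a = -0.8 m/s².
v = v₀ + at = 22.5 + (-0.8)(2) = 20.9 m/s
Δx = v₀t + ½at² = 22.5·2 + 0.5·-0.8·2² = 43.4 m
Speed at end of phase 2 = 20.9 m/s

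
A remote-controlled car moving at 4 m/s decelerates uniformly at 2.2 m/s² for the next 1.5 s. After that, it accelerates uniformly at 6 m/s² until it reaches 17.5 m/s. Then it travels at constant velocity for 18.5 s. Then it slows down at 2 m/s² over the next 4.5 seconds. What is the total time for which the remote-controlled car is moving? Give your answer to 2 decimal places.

27.30 s

Phase 1 (decelerating): v₀ = 4.00 m/s, a = -2.2 m/s².
v = v₀ + at = 4.00 + (-2.2)(1.5) = 0.700 m/s
Δx = v₀t + ½at² = 4.00·1.5 + 0.5·-2.2·1.5² = 3.52 m

Phase 2 (accelerating): v₀ = 0.700 m/s, a = 6 m/s².
v = v₀ + at → t = (17.5 − 0.700) / 6 = 2.80 s
v² = v₀² + 2aΔx → Δx = (17.5² − 0.700²)/(2·6) = 25.5 m

Phase 3 (constant speed): v₀ = 17.5 m/s, a = 0 m/s².
v = v₀ + at = 17.5 + (0)(18.5) = 17.5 m/s
Δx = v₀t + ½at² = 17.5·18.5 + 0.5·0·18.5² = 324 m

Phase 4 (decelerating): v₀ = 17.5 m/s, a = -2 m/s².
v = v₀ + at = 17.5 + (-2)(4.5) = 8.50 m/s
Δx = v₀t + ½at² = 17.5·4.5 + 0.5·-2·4.5² = 58.5 m
Total time = 1.50 + 2.80 + 18.5 + 4.50 = 27.3 s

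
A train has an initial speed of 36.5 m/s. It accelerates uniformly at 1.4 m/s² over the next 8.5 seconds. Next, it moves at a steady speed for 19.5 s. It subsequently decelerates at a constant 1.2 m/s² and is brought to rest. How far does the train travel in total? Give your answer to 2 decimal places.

Phase 1 (accelerating): v₀ = 36.5 m/s, a = 1.4 m/s².
v = v₀ + at = 36.5 + (1.4)(8.5) = 48.4 m/s
Δx = v₀t + ½at² = 36.5·8.5 + 0.5·1.4·8.5² = 361 m

Phase 2 (constant speed): v₀ = 48.4 m/s, a = 0 m/s².
v = v₀ + at = 48.4 + (0)(19.5) = 48.4 m/s
Δx = v₀t + ½at² = 48.4·19.5 + 0.5·0·19.5² = 944 m

Phase 3 (decelerating): v₀ = 48.4 m/s, a = -1.2 m/s².
v = v₀ + at → t = (0 − 48.4) / -1.2 = 40.3 s
v² = v₀² + 2aΔx → Δx = (0² − 48.4²)/(2·-1.2) = 976 m
Total distance = 361 + 944 + 976 = 2280 m

2280.69 m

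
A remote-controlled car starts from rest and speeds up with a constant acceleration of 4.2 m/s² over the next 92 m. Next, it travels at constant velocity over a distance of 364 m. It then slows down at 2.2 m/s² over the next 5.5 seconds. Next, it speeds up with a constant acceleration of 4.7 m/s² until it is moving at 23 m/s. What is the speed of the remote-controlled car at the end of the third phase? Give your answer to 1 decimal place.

Phase 1 (accelerating): v₀ = 0 m/s, a = 4.2 m/s².
v² = v₀² + 2aΔx = 0² + 2·4.2·92 = 773 → v = 27.8 m/s
t = (v − v₀)/a = (27.8 − 0)/4.2 = 6.62 s

Phase 2 (constant speed): v₀ = 27.8 m/s, a = 0 m/s².
Constant speed: t = d/v = 364/27.8 = 13.1 s

Phase 3 (decelerating): v₀ = 27.8 m/s, a = -2.2 m/s².
v = v₀ + at = 27.8 + (-2.2)(5.5) = 15.7 m/s
Δx = v₀t + ½at² = 27.8·5.5 + 0.5·-2.2·5.5² = 120 m
Speed at end of phase 3 = 15.7 m/s

15.7 m/s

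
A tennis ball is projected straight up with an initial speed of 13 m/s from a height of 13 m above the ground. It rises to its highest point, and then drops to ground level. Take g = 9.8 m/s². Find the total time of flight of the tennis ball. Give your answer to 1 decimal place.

3.4 s

Phase 1 (rising): v₀ = 13.0 m/s, a = -9.8 m/s².
v = v₀ + at → t = (0 − 13.0) / -9.8 = 1.33 s
v² = v₀² + 2aΔx → Δx = (0² − 13.0²)/(2·-9.8) = 8.62 m

Phase 2 (falling): v₀ = 0 m/s, a = -9.8 m/s².
Falls 21.6 m from rest: t = √(2·21.6/9.8) = 2.10 s; v = g·t = 20.6 m/s.
Total time = 1.33 + 2.10 = 3.43 s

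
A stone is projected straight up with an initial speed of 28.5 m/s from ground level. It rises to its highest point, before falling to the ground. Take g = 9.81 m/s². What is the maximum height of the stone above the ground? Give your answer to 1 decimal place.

41.4 m

Phase 1 (rising): v₀ = 28.5 m/s, a = -9.81 m/s².
v = v₀ + at → t = (0 − 28.5) / -9.81 = 2.91 s
v² = v₀² + 2aΔx → Δx = (0² − 28.5²)/(2·-9.81) = 41.4 m
Maximum height = 41.4 m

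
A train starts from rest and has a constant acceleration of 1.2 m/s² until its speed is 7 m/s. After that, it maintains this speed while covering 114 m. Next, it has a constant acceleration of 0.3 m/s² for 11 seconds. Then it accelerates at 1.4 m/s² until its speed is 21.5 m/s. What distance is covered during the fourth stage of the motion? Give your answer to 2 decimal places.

127.20 m

Phase 1 (accelerating): v₀ = 0 m/s, a = 1.2 m/s².
v = v₀ + at → t = (7 − 0) / 1.2 = 5.83 s
v² = v₀² + 2aΔx → Δx = (7² − 0²)/(2·1.2) = 20.4 m

Phase 2 (constant speed): v₀ = 7.00 m/s, a = 0 m/s².
Constant speed: t = d/v = 114/7.00 = 16.3 s

Phase 3 (accelerating): v₀ = 7.00 m/s, a = 0.3 m/s².
v = v₀ + at = 7.00 + (0.3)(11) = 10.3 m/s
Δx = v₀t + ½at² = 7.00·11 + 0.5·0.3·11² = 95.2 m

Phase 4 (accelerating): v₀ = 10.3 m/s, a = 1.4 m/s².
v = v₀ + at → t = (21.5 − 10.3) / 1.4 = 8.00 s
v² = v₀² + 2aΔx → Δx = (21.5² − 10.3²)/(2·1.4) = 127 m
Distance in phase 4 = 127 m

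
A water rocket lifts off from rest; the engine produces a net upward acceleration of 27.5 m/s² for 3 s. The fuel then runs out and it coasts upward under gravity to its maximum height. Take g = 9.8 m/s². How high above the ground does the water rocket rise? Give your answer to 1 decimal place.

471.0 m

Phase 1 (powered ascent): v₀ = 0 m/s, a = 27.5 m/s².
v = v₀ + at = 0 + (27.5)(3) = 82.5 m/s
Δx = v₀t + ½at² = 0·3 + 0.5·27.5·3² = 124 m

Phase 2 (coasting upward): v₀ = 82.5 m/s, a = -9.8 m/s².
v = v₀ + at → t = (0 − 82.5) / -9.8 = 8.42 s
v² = v₀² + 2aΔx → Δx = (0² − 82.5²)/(2·-9.8) = 347 m
Maximum height = 124 + 347 = 471 m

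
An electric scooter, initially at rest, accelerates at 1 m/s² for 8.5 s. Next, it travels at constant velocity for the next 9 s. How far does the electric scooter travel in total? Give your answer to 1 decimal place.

112.6 m

Phase 1 (accelerating): v₀ = 0 m/s, a = 1 m/s².
v = v₀ + at = 0 + (1)(8.5) = 8.50 m/s
Δx = v₀t + ½at² = 0·8.5 + 0.5·1·8.5² = 36.1 m

Phase 2 (constant speed): v₀ = 8.50 m/s, a = 0 m/s².
v = v₀ + at = 8.50 + (0)(9) = 8.50 m/s
Δx = v₀t + ½at² = 8.50·9 + 0.5·0·9² = 76.5 m
Total distance = 36.1 + 76.5 = 113 m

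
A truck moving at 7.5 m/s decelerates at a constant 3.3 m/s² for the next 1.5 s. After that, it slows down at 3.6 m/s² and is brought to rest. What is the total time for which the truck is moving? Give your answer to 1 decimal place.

2.2 s

Phase 1 (decelerating): v₀ = 7.50 m/s, a = -3.3 m/s².
v = v₀ + at = 7.50 + (-3.3)(1.5) = 2.55 m/s
Δx = v₀t + ½at² = 7.50·1.5 + 0.5·-3.3·1.5² = 7.54 m

Phase 2 (decelerating): v₀ = 2.55 m/s, a = -3.6 m/s².
v = v₀ + at → t = (0 − 2.55) / -3.6 = 0.708 s
v² = v₀² + 2aΔx → Δx = (0² − 2.55²)/(2·-3.6) = 0.903 m
Total time = 1.50 + 0.708 = 2.21 s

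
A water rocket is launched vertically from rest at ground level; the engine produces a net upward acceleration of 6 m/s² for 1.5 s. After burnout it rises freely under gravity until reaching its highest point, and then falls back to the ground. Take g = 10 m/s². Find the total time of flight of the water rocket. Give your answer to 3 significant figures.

3.87 s

Phase 1 (powered ascent): v₀ = 0 m/s, a = 6 m/s².
v = v₀ + at = 0 + (6)(1.5) = 9.00 m/s
Δx = v₀t + ½at² = 0·1.5 + 0.5·6·1.5² = 6.75 m

Phase 2 (coasting upward): v₀ = 9.00 m/s, a = -10 m/s².
v = v₀ + at → t = (0 − 9.00) / -10 = 0.900 s
v² = v₀² + 2aΔx → Δx = (0² − 9.00²)/(2·-10) = 4.05 m

Phase 3 (free fall): v₀ = 0 m/s, a = -10 m/s².
Falls 10.8 m from rest: t = √(2·10.8/10) = 1.47 s; v = g·t = 14.7 m/s.
Total time = 1.50 + 0.900 + 1.47 = 3.87 s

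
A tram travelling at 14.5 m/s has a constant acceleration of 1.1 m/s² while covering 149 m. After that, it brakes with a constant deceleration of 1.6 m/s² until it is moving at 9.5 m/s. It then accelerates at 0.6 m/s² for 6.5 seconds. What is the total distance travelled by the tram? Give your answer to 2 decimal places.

363.36 m

Phase 1 (accelerating): v₀ = 14.5 m/s, a = 1.1 m/s².
v² = v₀² + 2aΔx = 14.5² + 2·1.1·149 = 538 → v = 23.2 m/s
t = (v − v₀)/a = (23.2 − 14.5)/1.1 = 7.91 s

Phase 2 (decelerating): v₀ = 23.2 m/s, a = -1.6 m/s².
v = v₀ + at → t = (9.5 − 23.2) / -1.6 = 8.56 s
v² = v₀² + 2aΔx → Δx = (9.5² − 23.2²)/(2·-1.6) = 140 m

Phase 3 (accelerating): v₀ = 9.50 m/s, a = 0.6 m/s².
v = v₀ + at = 9.50 + (0.6)(6.5) = 13.4 m/s
Δx = v₀t + ½at² = 9.50·6.5 + 0.5·0.6·6.5² = 74.4 m
Total distance = 149 + 140 + 74.4 = 363 m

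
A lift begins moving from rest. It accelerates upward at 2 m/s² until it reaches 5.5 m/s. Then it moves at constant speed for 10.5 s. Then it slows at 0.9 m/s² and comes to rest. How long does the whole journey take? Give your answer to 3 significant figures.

19.4 s

Phase 1 (accelerating): v₀ = 0 m/s, a = 2 m/s².
v = v₀ + at → t = (5.5 − 0) / 2 = 2.75 s
v² = v₀² + 2aΔx → Δx = (5.5² − 0²)/(2·2) = 7.56 m

Phase 2 (constant speed): v₀ = 5.50 m/s, a = 0 m/s².
v = v₀ + at = 5.50 + (0)(10.5) = 5.50 m/s
Δx = v₀t + ½at² = 5.50·10.5 + 0.5·0·10.5² = 57.8 m

Phase 3 (decelerating): v₀ = 5.50 m/s, a = -0.9 m/s².
v = v₀ + at → t = (0 − 5.50) / -0.9 = 6.11 s
v² = v₀² + 2aΔx → Δx = (0² − 5.50²)/(2·-0.9) = 16.8 m
Total time = 2.75 + 10.5 + 6.11 = 19.4 s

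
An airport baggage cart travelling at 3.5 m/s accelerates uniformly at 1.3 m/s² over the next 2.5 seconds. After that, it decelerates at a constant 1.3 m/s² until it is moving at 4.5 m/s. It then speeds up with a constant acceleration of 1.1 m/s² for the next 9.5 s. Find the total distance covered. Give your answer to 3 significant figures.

Phase 1 (accelerating): v₀ = 3.50 m/s, a = 1.3 m/s².
v = v₀ + at = 3.50 + (1.3)(2.5) = 6.75 m/s
Δx = v₀t + ½at² = 3.50·2.5 + 0.5·1.3·2.5² = 12.8 m

Phase 2 (decelerating): v₀ = 6.75 m/s, a = -1.3 m/s².
v = v₀ + at → t = (4.5 − 6.75) / -1.3 = 1.73 s
v² = v₀² + 2aΔx → Δx = (4.5² − 6.75²)/(2·-1.3) = 9.74 m

Phase 3 (accelerating): v₀ = 4.50 m/s, a = 1.1 m/s².
v = v₀ + at = 4.50 + (1.1)(9.5) = 15.0 m/s
Δx = v₀t + ½at² = 4.50·9.5 + 0.5·1.1·9.5² = 92.4 m
Total distance = 12.8 + 9.74 + 92.4 = 115 m

115 m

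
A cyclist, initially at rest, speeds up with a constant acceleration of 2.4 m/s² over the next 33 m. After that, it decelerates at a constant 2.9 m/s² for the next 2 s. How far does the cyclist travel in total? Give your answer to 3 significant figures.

Phase 1 (accelerating): v₀ = 0 m/s, a = 2.4 m/s².
v² = v₀² + 2aΔx = 0² + 2·2.4·33 = 158 → v = 12.6 m/s
t = (v − v₀)/a = (12.6 − 0)/2.4 = 5.24 s

Phase 2 (decelerating): v₀ = 12.6 m/s, a = -2.9 m/s².
v = v₀ + at = 12.6 + (-2.9)(2) = 6.79 m/s
Δx = v₀t + ½at² = 12.6·2 + 0.5·-2.9·2² = 19.4 m
Total distance = 33.0 + 19.4 = 52.4 m

52.4 m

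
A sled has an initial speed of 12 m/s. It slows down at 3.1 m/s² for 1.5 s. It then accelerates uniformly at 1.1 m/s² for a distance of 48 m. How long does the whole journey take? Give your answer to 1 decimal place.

Phase 1 (decelerating): v₀ = 12.0 m/s, a = -3.1 m/s².
v = v₀ + at = 12.0 + (-3.1)(1.5) = 7.35 m/s
Δx = v₀t + ½at² = 12.0·1.5 + 0.5·-3.1·1.5² = 14.5 m

Phase 2 (accelerating): v₀ = 7.35 m/s, a = 1.1 m/s².
v² = v₀² + 2aΔx = 7.35² + 2·1.1·48 = 160 → v = 12.6 m/s
t = (v − v₀)/a = (12.6 − 7.35)/1.1 = 4.80 s
Total time = 1.50 + 4.80 = 6.30 s

6.3 s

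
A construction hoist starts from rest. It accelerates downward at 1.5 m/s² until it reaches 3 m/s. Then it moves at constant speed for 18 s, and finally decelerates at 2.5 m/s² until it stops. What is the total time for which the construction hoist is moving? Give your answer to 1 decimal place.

Phase 1 (accelerating): v₀ = 0 m/s, a = 1.5 m/s².
v = v₀ + at → t = (3 − 0) / 1.5 = 2.00 s
v² = v₀² + 2aΔx → Δx = (3² − 0²)/(2·1.5) = 3.00 m

Phase 2 (constant speed): v₀ = 3.00 m/s, a = 0 m/s².
v = v₀ + at = 3.00 + (0)(18) = 3.00 m/s
Δx = v₀t + ½at² = 3.00·18 + 0.5·0·18² = 54.0 m

Phase 3 (decelerating): v₀ = 3.00 m/s, a = -2.5 m/s².
v = v₀ + at → t = (0 − 3.00) / -2.5 = 1.20 s
v² = v₀² + 2aΔx → Δx = (0² − 3.00²)/(2·-2.5) = 1.80 m
Total time = 2.00 + 18.0 + 1.20 = 21.2 s

21.2 s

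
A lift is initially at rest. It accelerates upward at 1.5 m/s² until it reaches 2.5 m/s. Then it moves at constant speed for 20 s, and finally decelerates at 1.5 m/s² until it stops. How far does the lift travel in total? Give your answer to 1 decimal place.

54.2 m

Phase 1 (accelerating): v₀ = 0 m/s, a = 1.5 m/s².
v = v₀ + at → t = (2.5 − 0) / 1.5 = 1.67 s
v² = v₀² + 2aΔx → Δx = (2.5² − 0²)/(2·1.5) = 2.08 m

Phase 2 (constant speed): v₀ = 2.50 m/s, a = 0 m/s².
v = v₀ + at = 2.50 + (0)(20) = 2.50 m/s
Δx = v₀t + ½at² = 2.50·20 + 0.5·0·20² = 50.0 m

Phase 3 (decelerating): v₀ = 2.50 m/s, a = -1.5 m/s².
v = v₀ + at → t = (0 − 2.50) / -1.5 = 1.67 s
v² = v₀² + 2aΔx → Δx = (0² − 2.50²)/(2·-1.5) = 2.08 m
Total distance = 2.08 + 50.0 + 2.08 = 54.2 m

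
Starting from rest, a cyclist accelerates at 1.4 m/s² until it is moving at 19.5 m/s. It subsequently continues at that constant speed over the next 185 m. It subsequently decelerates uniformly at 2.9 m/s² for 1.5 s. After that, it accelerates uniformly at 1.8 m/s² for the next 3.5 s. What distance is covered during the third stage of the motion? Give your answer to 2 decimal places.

Phase 1 (accelerating): v₀ = 0 m/s, a = 1.4 m/s².
v = v₀ + at → t = (19.5 − 0) / 1.4 = 13.9 s
v² = v₀² + 2aΔx → Δx = (19.5² − 0²)/(2·1.4) = 136 m

Phase 2 (constant speed): v₀ = 19.5 m/s, a = 0 m/s².
Constant speed: t = d/v = 185/19.5 = 9.49 s

Phase 3 (decelerating): v₀ = 19.5 m/s, a = -2.9 m/s².
v = v₀ + at = 19.5 + (-2.9)(1.5) = 15.2 m/s
Δx = v₀t + ½at² = 19.5·1.5 + 0.5·-2.9·1.5² = 26.0 m
Distance in phase 3 = 26.0 m

25.99 m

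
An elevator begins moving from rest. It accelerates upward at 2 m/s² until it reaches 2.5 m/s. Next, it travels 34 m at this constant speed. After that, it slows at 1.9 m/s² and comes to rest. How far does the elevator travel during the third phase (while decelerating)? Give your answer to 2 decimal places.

1.64 m

Phase 1 (accelerating): v₀ = 0 m/s, a = 2 m/s².
v = v₀ + at → t = (2.5 − 0) / 2 = 1.25 s
v² = v₀² + 2aΔx → Δx = (2.5² − 0²)/(2·2) = 1.56 m

Phase 2 (constant speed): v₀ = 2.50 m/s, a = 0 m/s².
Constant speed: t = d/v = 34/2.50 = 13.6 s

Phase 3 (decelerating): v₀ = 2.50 m/s, a = -1.9 m/s².
v = v₀ + at → t = (0 − 2.50) / -1.9 = 1.32 s
v² = v₀² + 2aΔx → Δx = (0² − 2.50²)/(2·-1.9) = 1.64 m
Distance in phase 3 = 1.64 m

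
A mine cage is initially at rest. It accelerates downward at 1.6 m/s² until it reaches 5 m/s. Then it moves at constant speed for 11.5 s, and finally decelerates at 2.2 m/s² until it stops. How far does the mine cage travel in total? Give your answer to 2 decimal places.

70.99 m

Phase 1 (accelerating): v₀ = 0 m/s, a = 1.6 m/s².
v = v₀ + at → t = (5 − 0) / 1.6 = 3.12 s
v² = v₀² + 2aΔx → Δx = (5² − 0²)/(2·1.6) = 7.81 m

Phase 2 (constant speed): v₀ = 5.00 m/s, a = 0 m/s².
v = v₀ + at = 5.00 + (0)(11.5) = 5.00 m/s
Δx = v₀t + ½at² = 5.00·11.5 + 0.5·0·11.5² = 57.5 m

Phase 3 (decelerating): v₀ = 5.00 m/s, a = -2.2 m/s².
v = v₀ + at → t = (0 − 5.00) / -2.2 = 2.27 s
v² = v₀² + 2aΔx → Δx = (0² − 5.00²)/(2·-2.2) = 5.68 m
Total distance = 7.81 + 57.5 + 5.68 = 71.0 m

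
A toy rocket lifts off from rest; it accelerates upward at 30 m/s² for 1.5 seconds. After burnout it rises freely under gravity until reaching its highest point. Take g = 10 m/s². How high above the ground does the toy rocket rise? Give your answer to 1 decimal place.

135.0 m

Phase 1 (powered ascent): v₀ = 0 m/s, a = 30 m/s².
v = v₀ + at = 0 + (30)(1.5) = 45.0 m/s
Δx = v₀t + ½at² = 0·1.5 + 0.5·30·1.5² = 33.8 m

Phase 2 (coasting upward): v₀ = 45.0 m/s, a = -10 m/s².
v = v₀ + at → t = (0 − 45.0) / -10 = 4.50 s
v² = v₀² + 2aΔx → Δx = (0² − 45.0²)/(2·-10) = 101 m
Maximum height = 33.8 + 101 = 135 m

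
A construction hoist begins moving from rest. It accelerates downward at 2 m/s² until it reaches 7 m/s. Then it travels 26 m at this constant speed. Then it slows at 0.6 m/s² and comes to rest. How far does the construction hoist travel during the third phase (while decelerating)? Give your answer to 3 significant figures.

Phase 1 (accelerating): v₀ = 0 m/s, a = 2 m/s².
v = v₀ + at → t = (7 − 0) / 2 = 3.50 s
v² = v₀² + 2aΔx → Δx = (7² − 0²)/(2·2) = 12.2 m

Phase 2 (constant speed): v₀ = 7.00 m/s, a = 0 m/s².
Constant speed: t = d/v = 26/7.00 = 3.71 s

Phase 3 (decelerating): v₀ = 7.00 m/s, a = -0.6 m/s².
v = v₀ + at → t = (0 − 7.00) / -0.6 = 11.7 s
v² = v₀² + 2aΔx → Δx = (0² − 7.00²)/(2·-0.6) = 40.8 m
Distance in phase 3 = 40.8 m

40.8 m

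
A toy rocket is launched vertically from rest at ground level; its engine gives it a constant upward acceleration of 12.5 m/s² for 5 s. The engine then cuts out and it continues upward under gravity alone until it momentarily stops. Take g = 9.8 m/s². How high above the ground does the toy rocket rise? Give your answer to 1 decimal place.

355.5 m

Phase 1 (powered ascent): v₀ = 0 m/s, a = 12.5 m/s².
v = v₀ + at = 0 + (12.5)(5) = 62.5 m/s
Δx = v₀t + ½at² = 0·5 + 0.5·12.5·5² = 156 m

Phase 2 (coasting upward): v₀ = 62.5 m/s, a = -9.8 m/s².
v = v₀ + at → t = (0 − 62.5) / -9.8 = 6.38 s
v² = v₀² + 2aΔx → Δx = (0² − 62.5²)/(2·-9.8) = 199 m
Maximum height = 156 + 199 = 356 m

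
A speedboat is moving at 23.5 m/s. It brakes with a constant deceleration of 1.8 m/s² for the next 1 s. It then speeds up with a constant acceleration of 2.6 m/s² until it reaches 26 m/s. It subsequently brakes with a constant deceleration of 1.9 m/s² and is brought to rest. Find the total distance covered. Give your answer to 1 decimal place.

Phase 1 (decelerating): v₀ = 23.5 m/s, a = -1.8 m/s².
v = v₀ + at = 23.5 + (-1.8)(1) = 21.7 m/s
Δx = v₀t + ½at² = 23.5·1 + 0.5·-1.8·1² = 22.6 m

Phase 2 (accelerating): v₀ = 21.7 m/s, a = 2.6 m/s².
v = v₀ + at → t = (26 − 21.7) / 2.6 = 1.65 s
v² = v₀² + 2aΔx → Δx = (26² − 21.7²)/(2·2.6) = 39.4 m

Phase 3 (decelerating): v₀ = 26.0 m/s, a = -1.9 m/s².
v = v₀ + at → t = (0 − 26.0) / -1.9 = 13.7 s
v² = v₀² + 2aΔx → Δx = (0² − 26.0²)/(2·-1.9) = 178 m
Total distance = 22.6 + 39.4 + 178 = 240 m

239.9 m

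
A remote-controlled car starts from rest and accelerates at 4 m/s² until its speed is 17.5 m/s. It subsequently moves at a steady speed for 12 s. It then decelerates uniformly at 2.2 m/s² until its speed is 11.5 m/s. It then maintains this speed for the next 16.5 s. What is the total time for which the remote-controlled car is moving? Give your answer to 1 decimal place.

Phase 1 (accelerating): v₀ = 0 m/s, a = 4 m/s².
v = v₀ + at → t = (17.5 − 0) / 4 = 4.38 s
v² = v₀² + 2aΔx → Δx = (17.5² − 0²)/(2·4) = 38.3 m

Phase 2 (constant speed): v₀ = 17.5 m/s, a = 0 m/s².
v = v₀ + at = 17.5 + (0)(12) = 17.5 m/s
Δx = v₀t + ½at² = 17.5·12 + 0.5·0·12² = 210 m

Phase 3 (decelerating): v₀ = 17.5 m/s, a = -2.2 m/s².
v = v₀ + at → t = (11.5 − 17.5) / -2.2 = 2.73 s
v² = v₀² + 2aΔx → Δx = (11.5² − 17.5²)/(2·-2.2) = 39.5 m

Phase 4 (constant speed): v₀ = 11.5 m/s, a = 0 m/s².
v = v₀ + at = 11.5 + (0)(16.5) = 11.5 m/s
Δx = v₀t + ½at² = 11.5·16.5 + 0.5·0·16.5² = 190 m
Total time = 4.38 + 12.0 + 2.73 + 16.5 = 35.6 s

35.6 s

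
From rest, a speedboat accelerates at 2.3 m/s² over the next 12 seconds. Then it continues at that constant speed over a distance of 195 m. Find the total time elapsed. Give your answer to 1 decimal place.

19.1 s

Phase 1 (accelerating): v₀ = 0 m/s, a = 2.3 m/s².
v = v₀ + at = 0 + (2.3)(12) = 27.6 m/s
Δx = v₀t + ½at² = 0·12 + 0.5·2.3·12² = 166 m

Phase 2 (constant speed): v₀ = 27.6 m/s, a = 0 m/s².
Constant speed: t = d/v = 195/27.6 = 7.07 s
Total time = 12.0 + 7.07 = 19.1 s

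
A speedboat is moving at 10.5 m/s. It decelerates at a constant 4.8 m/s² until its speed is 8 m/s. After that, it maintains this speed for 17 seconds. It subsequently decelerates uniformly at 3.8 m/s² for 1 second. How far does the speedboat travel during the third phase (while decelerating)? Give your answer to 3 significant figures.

6.10 m

Phase 1 (decelerating): v₀ = 10.5 m/s, a = -4.8 m/s².
v = v₀ + at → t = (8 − 10.5) / -4.8 = 0.521 s
v² = v₀² + 2aΔx → Δx = (8² − 10.5²)/(2·-4.8) = 4.82 m

Phase 2 (constant speed): v₀ = 8.00 m/s, a = 0 m/s².
v = v₀ + at = 8.00 + (0)(17) = 8.00 m/s
Δx = v₀t + ½at² = 8.00·17 + 0.5·0·17² = 136 m

Phase 3 (decelerating): v₀ = 8.00 m/s, a = -3.8 m/s².
v = v₀ + at = 8.00 + (-3.8)(1) = 4.20 m/s
Δx = v₀t + ½at² = 8.00·1 + 0.5·-3.8·1² = 6.10 m
Distance in phase 3 = 6.10 m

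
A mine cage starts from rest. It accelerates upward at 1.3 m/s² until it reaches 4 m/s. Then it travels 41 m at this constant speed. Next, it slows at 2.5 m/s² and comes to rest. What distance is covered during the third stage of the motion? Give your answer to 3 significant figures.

Phase 1 (accelerating): v₀ = 0 m/s, a = 1.3 m/s².
v = v₀ + at → t = (4 − 0) / 1.3 = 3.08 s
v² = v₀² + 2aΔx → Δx = (4² − 0²)/(2·1.3) = 6.15 m

Phase 2 (constant speed): v₀ = 4.00 m/s, a = 0 m/s².
Constant speed: t = d/v = 41/4.00 = 10.2 s

Phase 3 (decelerating): v₀ = 4.00 m/s, a = -2.5 m/s².
v = v₀ + at → t = (0 − 4.00) / -2.5 = 1.60 s
v² = v₀² + 2aΔx → Δx = (0² − 4.00²)/(2·-2.5) = 3.20 m
Distance in phase 3 = 3.20 m

3.20 m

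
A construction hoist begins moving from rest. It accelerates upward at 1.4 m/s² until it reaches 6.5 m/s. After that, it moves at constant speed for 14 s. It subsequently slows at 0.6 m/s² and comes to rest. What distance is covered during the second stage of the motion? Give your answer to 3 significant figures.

Phase 1 (accelerating): v₀ = 0 m/s, a = 1.4 m/s².
v = v₀ + at → t = (6.5 − 0) / 1.4 = 4.64 s
v² = v₀² + 2aΔx → Δx = (6.5² − 0²)/(2·1.4) = 15.1 m

Phase 2 (constant speed): v₀ = 6.50 m/s, a = 0 m/s².
v = v₀ + at = 6.50 + (0)(14) = 6.50 m/s
Δx = v₀t + ½at² = 6.50·14 + 0.5·0·14² = 91.0 m
Distance in phase 2 = 91.0 m

91.0 m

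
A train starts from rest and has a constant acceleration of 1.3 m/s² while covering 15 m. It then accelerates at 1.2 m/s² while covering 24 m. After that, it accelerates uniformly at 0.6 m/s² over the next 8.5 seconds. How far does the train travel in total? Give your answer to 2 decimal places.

144.22 m

Phase 1 (accelerating): v₀ = 0 m/s, a = 1.3 m/s².
v² = v₀² + 2aΔx = 0² + 2·1.3·15 = 39.0 → v = 6.24 m/s
t = (v − v₀)/a = (6.24 − 0)/1.3 = 4.80 s

Phase 2 (accelerating): v₀ = 6.24 m/s, a = 1.2 m/s².
v² = v₀² + 2aΔx = 6.24² + 2·1.2·24 = 96.6 → v = 9.83 m/s
t = (v − v₀)/a = (9.83 − 6.24)/1.2 = 2.99 s

Phase 3 (accelerating): v₀ = 9.83 m/s, a = 0.6 m/s².
v = v₀ + at = 9.83 + (0.6)(8.5) = 14.9 m/s
Δx = v₀t + ½at² = 9.83·8.5 + 0.5·0.6·8.5² = 105 m
Total distance = 15.0 + 24.0 + 105 = 144 m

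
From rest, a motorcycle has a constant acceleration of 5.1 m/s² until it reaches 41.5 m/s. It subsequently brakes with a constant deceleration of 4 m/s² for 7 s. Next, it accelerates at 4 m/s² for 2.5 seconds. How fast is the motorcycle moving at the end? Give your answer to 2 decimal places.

Phase 1 (accelerating): v₀ = 0 m/s, a = 5.1 m/s².
v = v₀ + at → t = (41.5 − 0) / 5.1 = 8.14 s
v² = v₀² + 2aΔx → Δx = (41.5² − 0²)/(2·5.1) = 169 m

Phase 2 (decelerating): v₀ = 41.5 m/s, a = -4 m/s².
v = v₀ + at = 41.5 + (-4)(7) = 13.5 m/s
Δx = v₀t + ½at² = 41.5·7 + 0.5·-4·7² = 192 m

Phase 3 (accelerating): v₀ = 13.5 m/s, a = 4 m/s².
v = v₀ + at = 13.5 + (4)(2.5) = 23.5 m/s
Δx = v₀t + ½at² = 13.5·2.5 + 0.5·4·2.5² = 46.2 m
Final speed = 23.5 m/s

23.50 m/s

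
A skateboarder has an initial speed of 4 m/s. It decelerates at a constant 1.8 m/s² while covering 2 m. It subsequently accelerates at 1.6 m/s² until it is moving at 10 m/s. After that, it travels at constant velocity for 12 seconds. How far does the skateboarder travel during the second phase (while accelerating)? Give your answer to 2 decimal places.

28.50 m

Phase 1 (decelerating): v₀ = 4.00 m/s, a = -1.8 m/s².
v² = v₀² + 2aΔx = 4.00² + 2·-1.8·2 = 8.80 → v = 2.97 m/s
t = (v − v₀)/a = (2.97 − 4.00)/-1.8 = 0.574 s

Phase 2 (accelerating): v₀ = 2.97 m/s, a = 1.6 m/s².
v = v₀ + at → t = (10 − 2.97) / 1.6 = 4.40 s
v² = v₀² + 2aΔx → Δx = (10² − 2.97²)/(2·1.6) = 28.5 m
Distance in phase 2 = 28.5 m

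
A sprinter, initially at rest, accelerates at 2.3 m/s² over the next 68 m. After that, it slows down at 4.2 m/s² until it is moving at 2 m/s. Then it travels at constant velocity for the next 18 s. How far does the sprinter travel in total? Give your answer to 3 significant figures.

141 m

Phase 1 (accelerating): v₀ = 0 m/s, a = 2.3 m/s².
v² = v₀² + 2aΔx = 0² + 2·2.3·68 = 313 → v = 17.7 m/s
t = (v − v₀)/a = (17.7 − 0)/2.3 = 7.69 s

Phase 2 (decelerating): v₀ = 17.7 m/s, a = -4.2 m/s².
v = v₀ + at → t = (2 − 17.7) / -4.2 = 3.73 s
v² = v₀² + 2aΔx → Δx = (2² − 17.7²)/(2·-4.2) = 36.8 m

Phase 3 (constant speed): v₀ = 2.00 m/s, a = 0 m/s².
v = v₀ + at = 2.00 + (0)(18) = 2.00 m/s
Δx = v₀t + ½at² = 2.00·18 + 0.5·0·18² = 36.0 m
Total distance = 68.0 + 36.8 + 36.0 = 141 m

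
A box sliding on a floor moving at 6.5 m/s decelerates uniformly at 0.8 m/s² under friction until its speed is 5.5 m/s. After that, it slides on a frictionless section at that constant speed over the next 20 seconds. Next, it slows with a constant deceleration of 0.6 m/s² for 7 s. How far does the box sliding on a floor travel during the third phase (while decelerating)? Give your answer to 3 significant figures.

Phase 1 (decelerating): v₀ = 6.50 m/s, a = -0.8 m/s².
v = v₀ + at → t = (5.5 − 6.50) / -0.8 = 1.25 s
v² = v₀² + 2aΔx → Δx = (5.5² − 6.50²)/(2·-0.8) = 7.50 m

Phase 2 (constant speed): v₀ = 5.50 m/s, a = 0 m/s².
v = v₀ + at = 5.50 + (0)(20) = 5.50 m/s
Δx = v₀t + ½at² = 5.50·20 + 0.5·0·20² = 110 m

Phase 3 (decelerating): v₀ = 5.50 m/s, a = -0.6 m/s².
v = v₀ + at = 5.50 + (-0.6)(7) = 1.30 m/s
Δx = v₀t + ½at² = 5.50·7 + 0.5·-0.6·7² = 23.8 m
Distance in phase 3 = 23.8 m

23.8 m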